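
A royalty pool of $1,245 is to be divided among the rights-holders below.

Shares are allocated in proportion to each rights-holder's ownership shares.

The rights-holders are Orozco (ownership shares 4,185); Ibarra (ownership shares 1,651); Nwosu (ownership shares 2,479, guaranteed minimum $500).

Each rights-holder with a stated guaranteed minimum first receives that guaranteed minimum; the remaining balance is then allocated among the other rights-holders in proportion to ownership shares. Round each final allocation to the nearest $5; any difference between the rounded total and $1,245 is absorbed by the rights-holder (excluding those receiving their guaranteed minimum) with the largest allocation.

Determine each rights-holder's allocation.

Orozco: $535 | Ibarra: $210 | Nwosu: $500

Minimums first: Nwosu $500. Balance $745.
Balance split over remaining ownership shares 5,836: Orozco 534.24 → $535; Ibarra 210.76 → $210.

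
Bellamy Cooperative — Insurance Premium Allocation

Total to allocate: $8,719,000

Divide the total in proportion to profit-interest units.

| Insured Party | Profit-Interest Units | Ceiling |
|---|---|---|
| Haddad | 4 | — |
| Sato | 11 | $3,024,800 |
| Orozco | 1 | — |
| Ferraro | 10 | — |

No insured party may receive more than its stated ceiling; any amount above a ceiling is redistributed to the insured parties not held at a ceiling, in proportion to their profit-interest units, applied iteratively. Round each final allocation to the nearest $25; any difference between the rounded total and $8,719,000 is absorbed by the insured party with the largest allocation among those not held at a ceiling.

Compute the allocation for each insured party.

Haddad: $1,518,450 | Sato: $3,024,800 | Orozco: $379,625 | Ferraro: $3,796,125

Profit-interest units total: 26.
Proportional shares (ignoring caps): Haddad 1,341,384.62; Sato 3,688,807.69; Orozco 335,346.15; Ferraro 3,353,461.54.
Held at cap: Sato ($3,024,800); balance $5,694,200 reallocated over remaining profit-interest units 15.
Remaining shares: Haddad 1,518,453.33 → $1,518,450; Orozco 379,613.33 → $379,625; Ferraro 3,796,133.33 → $3,796,125.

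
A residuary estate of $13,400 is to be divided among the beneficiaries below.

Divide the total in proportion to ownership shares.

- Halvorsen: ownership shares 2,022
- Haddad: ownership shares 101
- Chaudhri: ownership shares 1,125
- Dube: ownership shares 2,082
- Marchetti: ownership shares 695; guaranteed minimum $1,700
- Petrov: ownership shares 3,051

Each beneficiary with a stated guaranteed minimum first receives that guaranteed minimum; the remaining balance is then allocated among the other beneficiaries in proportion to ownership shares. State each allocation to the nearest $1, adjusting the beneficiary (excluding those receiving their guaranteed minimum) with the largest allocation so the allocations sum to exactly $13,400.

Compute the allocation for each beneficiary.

Minimums first: Marchetti $1,700. Residual $11,700.
Residual split over remaining ownership shares 8,381: Halvorsen 2,822.74 → $2,823; Haddad 141.00 → $141; Chaudhri 1,570.52 → $1,571; Dube 2,906.503 → $2,907; Petrov 4,259.24 → $4,259.
Rounding difference −$1 applied to Petrov → $4,258.

Halvorsen: $2,823; Haddad: $141; Chaudhri: $1,571; Dube: $2,907; Marchetti: $1,700; Petrov: $4,258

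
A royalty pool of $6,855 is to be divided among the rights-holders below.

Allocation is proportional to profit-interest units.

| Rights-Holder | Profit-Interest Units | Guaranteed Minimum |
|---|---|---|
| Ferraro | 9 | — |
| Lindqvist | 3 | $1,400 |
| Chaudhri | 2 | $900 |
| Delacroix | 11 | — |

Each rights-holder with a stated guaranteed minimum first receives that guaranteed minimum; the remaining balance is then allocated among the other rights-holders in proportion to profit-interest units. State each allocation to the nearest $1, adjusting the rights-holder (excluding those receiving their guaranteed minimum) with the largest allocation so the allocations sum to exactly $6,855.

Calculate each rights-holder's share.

Ferraro: $2,050; Lindqvist: $1,400; Chaudhri: $900; Delacroix: $2,505

Minimums first: Lindqvist $1,400; Chaudhri $900. Residual $4,555.
Residual split over remaining profit-interest units 20: Ferraro 2,049.75 → $2,050; Delacroix 2,505.25 → $2,505.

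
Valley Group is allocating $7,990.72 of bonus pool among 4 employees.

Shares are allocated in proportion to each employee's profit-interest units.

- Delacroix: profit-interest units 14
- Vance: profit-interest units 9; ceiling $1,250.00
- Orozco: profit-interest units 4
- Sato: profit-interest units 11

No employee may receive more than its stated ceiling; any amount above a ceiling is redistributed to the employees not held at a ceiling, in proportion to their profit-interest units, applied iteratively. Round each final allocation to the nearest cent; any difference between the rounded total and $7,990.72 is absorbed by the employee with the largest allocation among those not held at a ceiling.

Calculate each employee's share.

Sum of profit-interest units: 38.
Proportional shares (ignoring caps): Delacroix 2,943.9495; Vance 1,892.5389; Orozco 841.1284; Sato 2,313.1032.
Cap binds for Vance ($1,250.00); remaining pool $6,740.72 reallocated over remaining profit-interest units 29.
Shares after redistribution: Delacroix 3,254.1407 → $3,254.14; Orozco 929.7545 → $929.75; Sato 2,556.8248 → $2,556.82.
Rounding difference +$0.01 applied to Delacroix → $3,254.15.

Delacroix: $3,254.15 | Vance: $1,250.00 | Orozco: $929.75 | Sato: $2,556.82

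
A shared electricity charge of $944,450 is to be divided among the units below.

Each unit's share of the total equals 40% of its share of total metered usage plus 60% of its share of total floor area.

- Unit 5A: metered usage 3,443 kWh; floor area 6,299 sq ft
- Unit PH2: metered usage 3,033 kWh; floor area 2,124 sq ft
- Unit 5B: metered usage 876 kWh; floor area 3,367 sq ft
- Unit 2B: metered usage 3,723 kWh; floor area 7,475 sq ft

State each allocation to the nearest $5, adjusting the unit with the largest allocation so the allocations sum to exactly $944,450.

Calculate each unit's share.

Unit 5A: $302,725 | Unit PH2: $165,935 | Unit 5B: $128,920 | Unit 2B: $346,870

Metered usage total 11,075; floor area total 19,265.
Composite weights (40% metered usage + 60% floor area): Unit 5A 0.3205; Unit PH2 0.1757; Unit 5B 0.1365; Unit 2B 0.3673.
Pro-rata amounts: Unit 5A 302,726.21; Unit PH2 165,935.21; Unit 5B 128,919.85; Unit 2B 346,868.73.
After rounding ($5): Unit 5A $302,725; Unit PH2 $165,935; Unit 5B $128,920; Unit 2B $346,870. Sum = $944,450.
Rounded total matches; no reconciliation needed.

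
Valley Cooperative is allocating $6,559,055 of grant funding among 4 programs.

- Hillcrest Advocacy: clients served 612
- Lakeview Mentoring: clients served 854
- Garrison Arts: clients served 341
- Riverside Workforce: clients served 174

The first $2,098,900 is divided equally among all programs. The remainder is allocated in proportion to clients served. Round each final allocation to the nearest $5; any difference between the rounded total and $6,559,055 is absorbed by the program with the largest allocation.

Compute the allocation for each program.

Hillcrest Advocacy: $1,902,620 | Lakeview Mentoring: $2,447,480 | Garrison Arts: $1,292,475 | Riverside Workforce: $916,480

Equal tier: $2,098,900 ÷ 4 = $524,725 apiece.
Remainder $4,460,155 by clients served (total 1,981): Hillcrest Advocacy 1,377,897.46 → $1,377,895; Lakeview Mentoring 1,922,752.33 → $1,922,750; Garrison Arts 767,750.05 → $767,750; Riverside Workforce 391,755.16 → $391,755.
Rounding difference +$5 on remainder applied to Lakeview Mentoring.
Totals: Hillcrest Advocacy $524,725 + $1,377,895 = $1,902,620; Lakeview Mentoring $524,725 + $1,922,755 = $2,447,480; Garrison Arts $524,725 + $767,750 = $1,292,475; Riverside Workforce $524,725 + $391,755 = $916,480.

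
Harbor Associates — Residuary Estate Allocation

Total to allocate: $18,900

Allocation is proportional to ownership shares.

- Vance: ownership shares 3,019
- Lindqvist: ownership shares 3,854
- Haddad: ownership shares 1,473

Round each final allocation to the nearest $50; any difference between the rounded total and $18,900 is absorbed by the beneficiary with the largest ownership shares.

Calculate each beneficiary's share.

Vance: $6,850 · Lindqvist: $8,700 · Haddad: $3,350

Ownership shares total: 8,346.
Raw shares: Vance 3,019/8,346 × $18,900 = 6,836.70; Lindqvist 3,854/8,346 × $18,900 = 8,727.61; Haddad 1,473/8,346 × $18,900 = 3,335.69.
Rounded to nearest $50: Vance $6,850; Lindqvist $8,750; Haddad $3,350. Sum = $18,950.
Difference $18,900 − $18,950 = −$50 applied to largest ownership shares (Lindqvist): Lindqvist becomes $8,700.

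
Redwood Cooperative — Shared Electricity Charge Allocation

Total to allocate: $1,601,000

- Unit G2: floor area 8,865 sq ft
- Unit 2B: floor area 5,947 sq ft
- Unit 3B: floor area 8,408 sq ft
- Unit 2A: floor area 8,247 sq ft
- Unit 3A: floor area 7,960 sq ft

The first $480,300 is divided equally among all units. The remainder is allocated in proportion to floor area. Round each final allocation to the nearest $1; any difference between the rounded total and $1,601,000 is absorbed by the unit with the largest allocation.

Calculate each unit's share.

$480,300 shared equally gives $96,060 per unit.
Remainder $1,120,700 by floor area (total 39,427): Unit G2 251,984.82 → $251,985; Unit 2B 169,041.59 → $169,042; Unit 3B 238,994.74 → $238,995; Unit 2A 234,418.37 → $234,418; Unit 3A 226,260.48 → $226,260.
Totals: Unit G2 $96,060 + $251,985 = $348,045; Unit 2B $96,060 + $169,042 = $265,102; Unit 3B $96,060 + $238,995 = $335,055; Unit 2A $96,060 + $234,418 = $330,478; Unit 3A $96,060 + $226,260 = $322,320.

Unit G2: $348,045 | Unit 2B: $265,102 | Unit 3B: $335,055 | Unit 2A: $330,478 | Unit 3A: $322,320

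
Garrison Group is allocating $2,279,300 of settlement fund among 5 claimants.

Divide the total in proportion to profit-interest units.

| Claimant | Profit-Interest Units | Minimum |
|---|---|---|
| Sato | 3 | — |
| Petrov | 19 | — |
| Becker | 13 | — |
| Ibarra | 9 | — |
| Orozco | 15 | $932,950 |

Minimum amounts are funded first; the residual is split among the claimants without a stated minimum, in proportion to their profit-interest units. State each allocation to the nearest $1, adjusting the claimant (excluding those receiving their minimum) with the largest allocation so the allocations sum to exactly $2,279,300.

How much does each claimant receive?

Guaranteed amounts: Orozco $932,950. Remaining pool $1,346,350.
Remaining pool split over remaining profit-interest units 44: Sato 91,796.59 → $91,797; Petrov 581,378.41 → $581,378; Becker 397,785.23 → $397,785; Ibarra 275,389.77 → $275,390.

Sato: $91,797 | Petrov: $581,378 | Becker: $397,785 | Ibarra: $275,390 | Orozco: $932,950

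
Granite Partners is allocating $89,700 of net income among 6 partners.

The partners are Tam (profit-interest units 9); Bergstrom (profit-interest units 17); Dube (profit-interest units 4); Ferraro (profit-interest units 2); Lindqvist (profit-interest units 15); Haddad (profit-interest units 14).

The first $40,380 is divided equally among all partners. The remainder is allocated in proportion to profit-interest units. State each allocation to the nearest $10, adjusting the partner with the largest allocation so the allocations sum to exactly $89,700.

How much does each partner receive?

Tam: $14,010 | Bergstrom: $20,470 | Dube: $9,960 | Ferraro: $8,350 | Lindqvist: $18,860 | Haddad: $18,050

First tranche $40,380 split equally: $6,730 each.
Remainder $49,320 by profit-interest units (total 61): Tam 7,276.72 → $7,280; Bergstrom 13,744.92 → $13,740; Dube 3,234.10 → $3,230; Ferraro 1,617.05 → $1,620; Lindqvist 12,127.87 → $12,130; Haddad 11,319.34 → $11,320.
Totals: Tam $6,730 + $7,280 = $14,010; Bergstrom $6,730 + $13,740 = $20,470; Dube $6,730 + $3,230 = $9,960; Ferraro $6,730 + $1,620 = $8,350; Lindqvist $6,730 + $12,130 = $18,860; Haddad $6,730 + $11,320 = $18,050.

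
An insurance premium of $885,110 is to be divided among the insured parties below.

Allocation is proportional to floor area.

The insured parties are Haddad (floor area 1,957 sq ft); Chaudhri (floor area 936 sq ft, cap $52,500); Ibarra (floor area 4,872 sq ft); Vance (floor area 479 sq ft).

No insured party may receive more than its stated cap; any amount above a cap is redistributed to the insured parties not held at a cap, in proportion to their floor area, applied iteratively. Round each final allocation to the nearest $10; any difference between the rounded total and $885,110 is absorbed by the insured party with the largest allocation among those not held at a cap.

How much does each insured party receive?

Haddad: $222,960; Chaudhri: $52,500; Ibarra: $555,080; Vance: $54,570

Total floor area = 8,244.
Proportional shares (ignoring caps): Haddad 210,111.63; Chaudhri 100,492.84; Ibarra 523,078.11; Vance 51,427.42.
Capped: Chaudhri ($52,500); residual $832,610 reallocated over remaining floor area 7,308.
Remaining shares: Haddad 222,963.57 → $222,960; Ibarra 555,073.33 → $555,070; Vance 54,573.10 → $54,570.
Rounding difference +$10 applied to Ibarra → $555,080.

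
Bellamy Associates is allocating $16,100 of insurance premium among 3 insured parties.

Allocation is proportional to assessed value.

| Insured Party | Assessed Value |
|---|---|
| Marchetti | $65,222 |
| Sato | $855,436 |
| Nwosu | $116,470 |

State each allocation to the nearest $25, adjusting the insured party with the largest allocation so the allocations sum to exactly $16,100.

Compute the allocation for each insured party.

Combined assessed value = 1,037,128.
Raw shares: Marchetti 65,222/1,037,128 × $16,100 = 1,012.48; Sato 855,436/1,037,128 × $16,100 = 13,279.48; Nwosu 116,470/1,037,128 × $16,100 = 1,808.04.
After rounding ($25): Marchetti $1,000; Sato $13,275; Nwosu $1,800. Sum = $16,075.
Difference $16,100 − $16,075 = +$25 applied to largest allocation (Sato): Sato becomes $13,300.

Marchetti: $1,000 | Sato: $13,300 | Nwosu: $1,800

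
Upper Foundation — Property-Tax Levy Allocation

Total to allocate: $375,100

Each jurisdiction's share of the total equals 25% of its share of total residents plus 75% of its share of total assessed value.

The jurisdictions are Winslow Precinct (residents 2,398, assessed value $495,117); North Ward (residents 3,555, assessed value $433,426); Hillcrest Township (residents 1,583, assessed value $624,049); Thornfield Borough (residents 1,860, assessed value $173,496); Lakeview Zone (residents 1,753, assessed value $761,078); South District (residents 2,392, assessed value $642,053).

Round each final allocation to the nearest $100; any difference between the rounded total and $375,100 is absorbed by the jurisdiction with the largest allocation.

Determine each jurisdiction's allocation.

Winslow Precinct: $61,100 | North Ward: $63,600 | Hillcrest Township: $67,100 | Thornfield Borough: $28,500 | Lakeview Zone: $80,500 | South District: $74,300

Totals — residents 13,541, assessed value 3,129,219.
Composite weights (25% residents + 75% assessed value): Winslow Precinct 0.1629; North Ward 0.1695; Hillcrest Township 0.1788; Thornfield Borough 0.0759; Lakeview Zone 0.2148; South District 0.1980.
Proportional shares: Winslow Precinct 61,119.10; North Ward 63,585.45; Hillcrest Township 67,066.34; Thornfield Borough 28,478.74; Lakeview Zone 80,562.90; South District 74,287.48.
At nearest $100: Winslow Precinct $61,100; North Ward $63,600; Hillcrest Township $67,100; Thornfield Borough $28,500; Lakeview Zone $80,600; South District $74,300. Sum = $375,200.
Difference $375,100 − $375,200 = −$100 applied to largest allocation (Lakeview Zone): Lakeview Zone becomes $80,500.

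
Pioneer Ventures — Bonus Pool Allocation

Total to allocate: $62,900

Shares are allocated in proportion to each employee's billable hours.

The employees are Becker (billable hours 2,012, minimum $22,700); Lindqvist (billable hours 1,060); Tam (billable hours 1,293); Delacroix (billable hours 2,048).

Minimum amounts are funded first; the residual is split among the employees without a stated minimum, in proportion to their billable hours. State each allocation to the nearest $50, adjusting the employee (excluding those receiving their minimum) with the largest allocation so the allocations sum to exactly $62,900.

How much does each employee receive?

Guaranteed amounts: Becker $22,700. Balance $40,200.
Balance split over remaining billable hours 4,401: Lindqvist 9,682.34 → $9,700; Tam 11,810.63 → $11,800; Delacroix 18,707.02 → $18,700.

Becker: $22,700 · Lindqvist: $9,700 · Tam: $11,800 · Delacroix: $18,700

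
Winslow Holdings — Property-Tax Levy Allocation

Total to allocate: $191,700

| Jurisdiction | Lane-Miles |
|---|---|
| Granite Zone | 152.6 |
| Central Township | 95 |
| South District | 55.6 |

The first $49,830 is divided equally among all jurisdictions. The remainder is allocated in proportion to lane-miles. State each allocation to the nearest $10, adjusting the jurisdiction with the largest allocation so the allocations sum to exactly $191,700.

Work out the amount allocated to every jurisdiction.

Granite Zone: $88,010 | Central Township: $61,060 | South District: $42,630

$49,830 shared equally gives $16,610 per jurisdiction.
Remainder $141,870 by lane-miles (total 303.2): Granite Zone 71,402.91 → $71,400; Central Township 44,451.35 → $44,450; South District 26,015.74 → $26,020.
Totals: Granite Zone $16,610 + $71,400 = $88,010; Central Township $16,610 + $44,450 = $61,060; South District $16,610 + $26,020 = $42,630.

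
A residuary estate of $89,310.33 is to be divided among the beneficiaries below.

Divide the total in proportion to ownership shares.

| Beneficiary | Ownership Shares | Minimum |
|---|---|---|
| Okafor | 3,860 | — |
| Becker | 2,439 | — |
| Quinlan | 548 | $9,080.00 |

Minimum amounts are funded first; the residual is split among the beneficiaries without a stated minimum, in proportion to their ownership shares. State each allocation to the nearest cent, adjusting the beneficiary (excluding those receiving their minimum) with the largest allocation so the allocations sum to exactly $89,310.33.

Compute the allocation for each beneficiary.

Okafor: $49,164.80 · Becker: $31,065.53 · Quinlan: $9,080.00

Minimums first: Quinlan $9,080.00. Remaining pool $80,230.33.
Remaining pool split over remaining ownership shares 6,299: Okafor 49,164.7998 → $49,164.80; Becker 31,065.5302 → $31,065.53.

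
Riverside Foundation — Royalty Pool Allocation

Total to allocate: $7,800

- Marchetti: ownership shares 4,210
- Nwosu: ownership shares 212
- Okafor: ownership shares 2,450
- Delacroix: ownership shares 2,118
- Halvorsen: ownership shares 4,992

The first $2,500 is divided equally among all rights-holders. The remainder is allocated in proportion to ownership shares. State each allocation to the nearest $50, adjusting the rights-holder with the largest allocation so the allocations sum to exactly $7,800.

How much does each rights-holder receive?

Marchetti: $2,100 | Nwosu: $600 | Okafor: $1,450 | Delacroix: $1,300 | Halvorsen: $2,350

$2,500 shared equally gives $500 per rights-holder.
Remainder $5,300 by ownership shares (total 13,982): Marchetti 1,595.84 → $1,600; Nwosu 80.36 → $100; Okafor 928.69 → $950; Delacroix 802.85 → $800; Halvorsen 1,892.26 → $1,900.
Rounding difference −$50 on remainder applied to Halvorsen.
Totals: Marchetti $500 + $1,600 = $2,100; Nwosu $500 + $100 = $600; Okafor $500 + $950 = $1,450; Delacroix $500 + $800 = $1,300; Halvorsen $500 + $1,850 = $2,350.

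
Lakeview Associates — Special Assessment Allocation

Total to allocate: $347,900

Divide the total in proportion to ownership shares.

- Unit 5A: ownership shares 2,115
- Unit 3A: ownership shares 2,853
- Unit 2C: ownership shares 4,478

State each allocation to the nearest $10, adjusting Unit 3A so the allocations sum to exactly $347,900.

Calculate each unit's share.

Unit 5A: $77,900 · Unit 3A: $105,070 · Unit 2C: $164,930

Total ownership shares = 9,446.
Pro-rata amounts: Unit 5A 2,115/9,446 × $347,900 = 77,896.31; Unit 3A 2,853/9,446 × $347,900 = 105,077.14; Unit 2C 4,478/9,446 × $347,900 = 164,926.55.
Rounded to nearest $10: Unit 5A $77,900; Unit 3A $105,080; Unit 2C $164,930. Sum = $347,910.
Difference $347,900 − $347,910 = −$10 applied to Unit 3A: Unit 3A becomes $105,070.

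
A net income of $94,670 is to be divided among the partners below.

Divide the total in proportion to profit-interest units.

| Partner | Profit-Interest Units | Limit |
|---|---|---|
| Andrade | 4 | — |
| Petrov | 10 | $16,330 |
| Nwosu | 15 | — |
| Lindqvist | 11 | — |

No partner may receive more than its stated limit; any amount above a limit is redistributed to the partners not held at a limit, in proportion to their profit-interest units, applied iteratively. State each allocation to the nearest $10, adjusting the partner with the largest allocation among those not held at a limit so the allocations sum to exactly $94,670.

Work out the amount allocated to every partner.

Andrade: $10,450 · Petrov: $16,330 · Nwosu: $39,170 · Lindqvist: $28,720

Profit-interest units total: 40.
Pro-rata shares before constraints: Andrade 9,467.00; Petrov 23,667.50; Nwosu 35,501.25; Lindqvist 26,034.25.
Cap binds for Petrov ($16,330); residual $78,340 reallocated over remaining profit-interest units 30.
Redistributed shares: Andrade 10,445.33 → $10,450; Nwosu 39,170.00 → $39,170; Lindqvist 28,724.67 → $28,720.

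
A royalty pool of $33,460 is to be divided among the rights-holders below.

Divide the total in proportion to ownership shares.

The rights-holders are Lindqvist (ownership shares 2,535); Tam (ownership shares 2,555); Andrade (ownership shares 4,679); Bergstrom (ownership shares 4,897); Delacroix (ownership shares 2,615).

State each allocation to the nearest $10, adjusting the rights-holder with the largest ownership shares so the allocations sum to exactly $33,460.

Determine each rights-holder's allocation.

Combined ownership shares = 2,535 + 2,555 + 4,679 + 4,897 + 2,615 = 17,281.
Unrounded shares: Lindqvist 4,908.34; Tam 4,947.07; Andrade 9,059.62; Bergstrom 9,481.72; Delacroix 5,063.24.
At nearest $10: Lindqvist $4,910; Tam $4,950; Andrade $9,060; Bergstrom $9,480; Delacroix $5,060. Sum = $33,460.
Sum already equals the total — no adjustment.

Lindqvist: $4,910 · Tam: $4,950 · Andrade: $9,060 · Bergstrom: $9,480 · Delacroix: $5,060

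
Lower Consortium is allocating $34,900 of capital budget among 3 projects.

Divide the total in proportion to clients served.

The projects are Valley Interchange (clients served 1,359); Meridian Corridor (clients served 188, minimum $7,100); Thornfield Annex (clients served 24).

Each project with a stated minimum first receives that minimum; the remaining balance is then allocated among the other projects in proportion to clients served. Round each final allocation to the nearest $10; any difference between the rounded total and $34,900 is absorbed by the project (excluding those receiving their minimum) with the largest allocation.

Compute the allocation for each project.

Valley Interchange: $27,320 | Meridian Corridor: $7,100 | Thornfield Annex: $480

Minimums first: Meridian Corridor $7,100. Residual $27,800.
Residual split over remaining clients served 1,383: Valley Interchange 27,317.57 → $27,320; Thornfield Annex 482.43 → $480.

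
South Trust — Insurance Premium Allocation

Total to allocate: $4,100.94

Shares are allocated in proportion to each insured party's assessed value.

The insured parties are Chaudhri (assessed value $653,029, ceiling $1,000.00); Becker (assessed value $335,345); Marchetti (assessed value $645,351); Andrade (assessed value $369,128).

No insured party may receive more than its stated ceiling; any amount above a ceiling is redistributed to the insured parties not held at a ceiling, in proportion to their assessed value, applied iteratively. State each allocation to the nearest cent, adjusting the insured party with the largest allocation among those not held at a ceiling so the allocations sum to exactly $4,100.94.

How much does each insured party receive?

Assessed value total: 2,002,853.
Unconstrained shares: Chaudhri 1,337.1090; Becker 686.6354; Marchetti 1,321.3879; Andrade 755.8077.
Held at cap: Chaudhri ($1,000.00); residual $3,100.94 reallocated over remaining assessed value 1,349,824.
Remaining shares: Becker 770.3854 → $770.39; Marchetti 1,482.5597 → $1,482.56; Andrade 847.9948 → $847.99.

Chaudhri: $1,000.00; Becker: $770.39; Marchetti: $1,482.56; Andrade: $847.99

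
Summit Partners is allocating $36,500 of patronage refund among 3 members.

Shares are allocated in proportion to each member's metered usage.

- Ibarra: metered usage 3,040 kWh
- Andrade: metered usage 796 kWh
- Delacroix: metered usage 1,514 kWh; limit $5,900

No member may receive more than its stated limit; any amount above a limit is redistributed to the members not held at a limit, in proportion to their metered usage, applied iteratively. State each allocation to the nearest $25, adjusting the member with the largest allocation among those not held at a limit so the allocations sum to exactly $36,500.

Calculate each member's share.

Ibarra: $24,250 | Andrade: $6,350 | Delacroix: $5,900

Metered usage total: 5,350.
Proportional shares (ignoring caps): Ibarra 20,740.19; Andrade 5,430.65; Delacroix 10,329.16.
Held at cap: Delacroix ($5,900); remaining pool $30,600 reallocated over remaining metered usage 3,836.
Shares after redistribution: Ibarra 24,250.26 → $24,250; Andrade 6,349.74 → $6,350.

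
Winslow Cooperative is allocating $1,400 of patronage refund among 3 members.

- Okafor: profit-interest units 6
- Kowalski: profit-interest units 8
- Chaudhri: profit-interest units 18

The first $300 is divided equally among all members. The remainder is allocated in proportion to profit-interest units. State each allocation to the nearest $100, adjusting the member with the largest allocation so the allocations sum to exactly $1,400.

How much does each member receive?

Okafor: $300 · Kowalski: $400 · Chaudhri: $700

$300 shared equally gives $100 per member.
Remainder $1,100 by profit-interest units (total 32): Okafor 206.25 → $200; Kowalski 275.00 → $300; Chaudhri 618.75 → $600.
Totals: Okafor $100 + $200 = $300; Kowalski $100 + $300 = $400; Chaudhri $100 + $600 = $700.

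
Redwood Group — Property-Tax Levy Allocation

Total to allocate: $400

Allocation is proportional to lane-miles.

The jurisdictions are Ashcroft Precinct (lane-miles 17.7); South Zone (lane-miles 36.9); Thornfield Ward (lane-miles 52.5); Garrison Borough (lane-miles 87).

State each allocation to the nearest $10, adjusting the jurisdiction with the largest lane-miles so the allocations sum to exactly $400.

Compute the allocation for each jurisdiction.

Total lane-miles = 17.7 + 36.9 + 52.5 + 87 = 194.1.
Pro-rata amounts: Ashcroft Precinct 36.48; South Zone 76.04; Thornfield Ward 108.19; Garrison Borough 179.29.
After rounding ($10): Ashcroft Precinct $40; South Zone $80; Thornfield Ward $110; Garrison Borough $180. Sum = $410.
Difference $400 − $410 = −$10 applied to largest lane-miles (Garrison Borough): Garrison Borough becomes $170.

Ashcroft Precinct: $40 | South Zone: $80 | Thornfield Ward: $110 | Garrison Borough: $170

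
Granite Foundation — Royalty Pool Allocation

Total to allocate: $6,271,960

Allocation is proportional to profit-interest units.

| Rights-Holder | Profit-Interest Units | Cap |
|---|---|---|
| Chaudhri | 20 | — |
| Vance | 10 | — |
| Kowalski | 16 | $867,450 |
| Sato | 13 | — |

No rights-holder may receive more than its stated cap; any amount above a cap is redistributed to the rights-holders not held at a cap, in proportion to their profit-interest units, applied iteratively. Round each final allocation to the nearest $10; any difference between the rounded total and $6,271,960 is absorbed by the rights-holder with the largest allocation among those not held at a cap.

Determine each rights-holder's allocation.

Sum of profit-interest units: 59.
Unconstrained shares: Chaudhri 2,126,088.14; Vance 1,063,044.07; Kowalski 1,700,870.51; Sato 1,381,957.29.
Capped: Kowalski ($867,450); residual $5,404,510 reallocated over remaining profit-interest units 43.
Redistributed shares: Chaudhri 2,513,725.58 → $2,513,730; Vance 1,256,862.79 → $1,256,860; Sato 1,633,921.63 → $1,633,920.

Chaudhri: $2,513,730; Vance: $1,256,860; Kowalski: $867,450; Sato: $1,633,920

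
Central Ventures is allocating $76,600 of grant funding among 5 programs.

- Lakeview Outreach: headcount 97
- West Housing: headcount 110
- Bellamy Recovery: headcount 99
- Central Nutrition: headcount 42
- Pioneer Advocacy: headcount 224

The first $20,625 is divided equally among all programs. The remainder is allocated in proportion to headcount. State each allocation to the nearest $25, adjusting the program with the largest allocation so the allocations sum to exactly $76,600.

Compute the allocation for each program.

First tranche $20,625 split equally: $4,125 each.
Remainder $55,975 by headcount (total 572): Lakeview Outreach 9,492.26 → $9,500; West Housing 10,764.42 → $10,775; Bellamy Recovery 9,687.98 → $9,700; Central Nutrition 4,110.05 → $4,100; Pioneer Advocacy 21,920.28 → $21,925.
Rounding difference −$25 on remainder applied to Pioneer Advocacy.
Totals: Lakeview Outreach $4,125 + $9,500 = $13,625; West Housing $4,125 + $10,775 = $14,900; Bellamy Recovery $4,125 + $9,700 = $13,825; Central Nutrition $4,125 + $4,100 = $8,225; Pioneer Advocacy $4,125 + $21,900 = $26,025.

Lakeview Outreach: $13,625 | West Housing: $14,900 | Bellamy Recovery: $13,825 | Central Nutrition: $8,225 | Pioneer Advocacy: $26,025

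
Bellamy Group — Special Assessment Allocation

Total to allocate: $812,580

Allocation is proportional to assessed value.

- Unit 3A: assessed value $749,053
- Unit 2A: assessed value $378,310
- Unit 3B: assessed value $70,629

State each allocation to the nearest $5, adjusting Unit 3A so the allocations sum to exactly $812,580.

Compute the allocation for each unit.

Combined assessed value = 1,197,992.
Proportional shares: Unit 3A 749,053/1,197,992 × $812,580 = 508,071.41; Unit 2A 378,310/1,197,992 × $812,580 = 256,602.00; Unit 3B 70,629/1,197,992 × $812,580 = 47,906.59.
At nearest $5: Unit 3A $508,070; Unit 2A $256,600; Unit 3B $47,905. Sum = $812,575.
Difference $812,580 − $812,575 = +$5 applied to Unit 3A: Unit 3A becomes $508,075.

Unit 3A: $508,075 · Unit 2A: $256,600 · Unit 3B: $47,905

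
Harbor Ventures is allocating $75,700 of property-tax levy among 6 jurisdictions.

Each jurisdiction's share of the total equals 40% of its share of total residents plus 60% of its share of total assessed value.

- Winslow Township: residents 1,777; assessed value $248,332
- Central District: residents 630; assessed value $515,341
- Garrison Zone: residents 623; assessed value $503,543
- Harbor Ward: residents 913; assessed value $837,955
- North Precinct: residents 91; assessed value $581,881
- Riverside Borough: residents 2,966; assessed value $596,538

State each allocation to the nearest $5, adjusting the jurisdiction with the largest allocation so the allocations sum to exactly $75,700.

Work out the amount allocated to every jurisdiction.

Winslow Township: $11,120 · Central District: $9,855 · Garrison Zone: $9,660 · Harbor Ward: $15,540 · North Precinct: $8,440 · Riverside Borough: $21,085

Totals — residents 7,000, assessed value 3,283,590.
Blended shares (40% residents + 60% assessed value): Winslow Township 0.1469; Central District 0.1302; Garrison Zone 0.1276; Harbor Ward 0.2053; North Precinct 0.1115; Riverside Borough 0.2785.
Pro-rata amounts: Winslow Township 11,121.83; Central District 9,853.61; Garrison Zone 9,660.14; Harbor Ward 15,540.32; North Precinct 8,442.46; Riverside Borough 21,081.63.
At nearest $5: Winslow Township $11,120; Central District $9,855; Garrison Zone $9,660; Harbor Ward $15,540; North Precinct $8,440; Riverside Borough $21,080. Sum = $75,695.
Difference $75,700 − $75,695 = +$5 applied to largest allocation (Riverside Borough): Riverside Borough becomes $21,085.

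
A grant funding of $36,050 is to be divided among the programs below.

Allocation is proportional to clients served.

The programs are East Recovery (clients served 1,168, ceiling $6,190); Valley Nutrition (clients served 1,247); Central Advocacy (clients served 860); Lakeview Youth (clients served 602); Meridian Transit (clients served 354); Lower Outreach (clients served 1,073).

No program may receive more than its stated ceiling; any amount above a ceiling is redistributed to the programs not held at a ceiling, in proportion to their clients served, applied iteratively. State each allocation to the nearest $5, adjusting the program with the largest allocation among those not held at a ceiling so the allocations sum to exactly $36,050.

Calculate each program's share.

Sum of clients served: 5,304.
Proportional shares (ignoring caps): East Recovery 7,938.61; Valley Nutrition 8,475.56; Central Advocacy 5,845.21; Lakeview Youth 4,091.65; Meridian Transit 2,406.05; Lower Outreach 7,292.92.
Capped: East Recovery ($6,190); residual $29,860 reallocated over remaining clients served 4,136.
Shares after redistribution: Valley Nutrition 9,002.76 → $9,005; Central Advocacy 6,208.80 → $6,210; Lakeview Youth 4,346.16 → $4,345; Meridian Transit 2,555.72 → $2,555; Lower Outreach 7,746.56 → $7,745.

East Recovery: $6,190; Valley Nutrition: $9,005; Central Advocacy: $6,210; Lakeview Youth: $4,345; Meridian Transit: $2,555; Lower Outreach: $7,745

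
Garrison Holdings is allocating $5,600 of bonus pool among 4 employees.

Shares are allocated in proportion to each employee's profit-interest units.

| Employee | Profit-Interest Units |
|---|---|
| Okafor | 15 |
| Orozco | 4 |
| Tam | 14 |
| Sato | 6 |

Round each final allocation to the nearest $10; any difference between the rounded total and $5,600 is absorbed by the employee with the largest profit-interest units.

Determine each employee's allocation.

Sum of profit-interest units: 39.
Pro-rata amounts: Okafor 15/39 × $5,600 = 2,153.85; Orozco 4/39 × $5,600 = 574.36; Tam 14/39 × $5,600 = 2,010.26; Sato 6/39 × $5,600 = 861.54.
At nearest $10: Okafor $2,150; Orozco $570; Tam $2,010; Sato $860. Sum = $5,590.
Difference $5,600 − $5,590 = +$10 applied to largest profit-interest units (Okafor): Okafor becomes $2,160.

Okafor: $2,160 · Orozco: $570 · Tam: $2,010 · Sato: $860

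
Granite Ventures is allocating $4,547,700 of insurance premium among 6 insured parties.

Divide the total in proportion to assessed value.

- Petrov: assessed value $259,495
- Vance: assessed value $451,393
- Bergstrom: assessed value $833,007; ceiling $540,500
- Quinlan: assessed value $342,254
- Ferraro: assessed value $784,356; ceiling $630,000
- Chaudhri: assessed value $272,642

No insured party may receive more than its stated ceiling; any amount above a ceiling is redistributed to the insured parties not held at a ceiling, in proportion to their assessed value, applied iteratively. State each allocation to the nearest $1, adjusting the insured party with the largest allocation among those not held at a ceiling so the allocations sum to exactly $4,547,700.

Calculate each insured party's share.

Combined assessed value = 2,943,147.
Unconstrained shares: Petrov 400,967.20; Vance 697,484.68; Bergstrom 1,287,148.05; Quinlan 528,844.98; Ferraro 1,211,973.37; Chaudhri 421,281.72.
Held at cap: Bergstrom ($540,500), Ferraro ($630,000); residual $3,377,200 reallocated over remaining assessed value 1,325,784.
Remaining shares: Petrov 661,017.57 → $661,018; Vance 1,149,843.74 → $1,149,844; Quinlan 871,831.47 → $871,831; Chaudhri 694,507.22 → $694,507.

Petrov: $661,018 | Vance: $1,149,844 | Bergstrom: $540,500 | Quinlan: $871,831 | Ferraro: $630,000 | Chaudhri: $694,507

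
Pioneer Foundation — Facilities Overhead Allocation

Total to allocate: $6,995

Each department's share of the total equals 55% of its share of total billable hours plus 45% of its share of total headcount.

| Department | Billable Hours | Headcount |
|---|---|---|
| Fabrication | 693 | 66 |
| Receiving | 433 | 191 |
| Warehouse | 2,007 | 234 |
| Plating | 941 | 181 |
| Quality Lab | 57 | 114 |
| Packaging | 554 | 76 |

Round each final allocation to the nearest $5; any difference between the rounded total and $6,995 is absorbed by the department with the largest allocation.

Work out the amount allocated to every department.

Billable hours total 4,685; headcount total 862.
Composite weights (55% billable hours + 45% headcount): Fabrication 0.1158; Receiving 0.1505; Warehouse 0.3578; Plating 0.2050; Quality Lab 0.0662; Packaging 0.1047.
Pro-rata amounts: Fabrication 810.09; Receiving 1,053.04; Warehouse 2,502.61; Plating 1,433.69; Quality Lab 463.10; Packaging 732.46.
Rounded to nearest $5: Fabrication $810; Receiving $1,055; Warehouse $2,505; Plating $1,435; Quality Lab $465; Packaging $730. Sum = $7,000.
Difference $6,995 − $7,000 = −$5 applied to largest allocation (Warehouse): Warehouse becomes $2,500.

Fabrication: $810; Receiving: $1,055; Warehouse: $2,500; Plating: $1,435; Quality Lab: $465; Packaging: $730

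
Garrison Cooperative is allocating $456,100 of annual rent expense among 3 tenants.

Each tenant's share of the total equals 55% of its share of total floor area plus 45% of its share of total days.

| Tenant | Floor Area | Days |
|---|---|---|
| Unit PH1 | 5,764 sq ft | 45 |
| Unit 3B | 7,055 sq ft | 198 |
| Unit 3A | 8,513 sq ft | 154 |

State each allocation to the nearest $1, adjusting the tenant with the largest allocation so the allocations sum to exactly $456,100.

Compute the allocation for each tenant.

Totals — floor area 21,332, days 397.
Composite weights (55% floor area + 45% days): Unit PH1 0.1996; Unit 3B 0.4063; Unit 3A 0.3940.
Raw shares: Unit PH1 91,046.67; Unit 3B 185,327.72; Unit 3A 179,725.61.
Rounded to nearest $1: Unit PH1 $91,047; Unit 3B $185,328; Unit 3A $179,726. Sum = $456,101.
Difference $456,100 − $456,101 = −$1 applied to largest allocation (Unit 3B): Unit 3B becomes $185,327.

Unit PH1: $91,047 · Unit 3B: $185,327 · Unit 3A: $179,726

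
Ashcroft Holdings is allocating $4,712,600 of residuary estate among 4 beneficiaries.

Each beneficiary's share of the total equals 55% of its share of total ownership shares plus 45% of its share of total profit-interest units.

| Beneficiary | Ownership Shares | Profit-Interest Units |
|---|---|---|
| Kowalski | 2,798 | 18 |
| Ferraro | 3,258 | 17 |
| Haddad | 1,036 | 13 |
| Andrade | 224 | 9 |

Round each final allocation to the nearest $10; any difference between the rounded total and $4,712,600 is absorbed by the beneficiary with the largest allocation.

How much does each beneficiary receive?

Kowalski: $1,660,970 · Ferraro: $1,786,730 · Haddad: $850,700 · Andrade: $414,200

Totals — ownership shares 7,316, profit-interest units 57.
Combined weights (55% ownership shares + 45% profit-interest units): Kowalski 0.3525; Ferraro 0.3791; Haddad 0.1805; Andrade 0.0879.
Pro-rata amounts: Kowalski 1,660,967.40; Ferraro 1,786,732.57; Haddad 850,698.14; Andrade 414,201.89.
After rounding ($10): Kowalski $1,660,970; Ferraro $1,786,730; Haddad $850,700; Andrade $414,200. Sum = $4,712,600.
Rounded total matches; no reconciliation needed.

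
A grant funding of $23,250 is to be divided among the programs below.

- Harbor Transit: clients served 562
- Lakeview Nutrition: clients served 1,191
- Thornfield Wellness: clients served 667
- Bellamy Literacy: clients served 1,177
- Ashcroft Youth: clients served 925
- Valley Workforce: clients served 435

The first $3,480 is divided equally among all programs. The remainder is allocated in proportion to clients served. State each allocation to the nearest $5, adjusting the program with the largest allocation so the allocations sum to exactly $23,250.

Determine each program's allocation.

$3,480 shared equally gives $580 per program.
Remainder $19,770 by clients served (total 4,957): Harbor Transit 2,241.42 → $2,240; Lakeview Nutrition 4,750.06 → $4,750; Thornfield Wellness 2,660.20 → $2,660; Bellamy Literacy 4,694.23 → $4,695; Ashcroft Youth 3,689.18 → $3,690; Valley Workforce 1,734.91 → $1,735.
Totals: Harbor Transit $580 + $2,240 = $2,820; Lakeview Nutrition $580 + $4,750 = $5,330; Thornfield Wellness $580 + $2,660 = $3,240; Bellamy Literacy $580 + $4,695 = $5,275; Ashcroft Youth $580 + $3,690 = $4,270; Valley Workforce $580 + $1,735 = $2,315.

Harbor Transit: $2,820 | Lakeview Nutrition: $5,330 | Thornfield Wellness: $3,240 | Bellamy Literacy: $5,275 | Ashcroft Youth: $4,270 | Valley Workforce: $2,315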